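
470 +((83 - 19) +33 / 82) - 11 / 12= 262475 / 492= 533.49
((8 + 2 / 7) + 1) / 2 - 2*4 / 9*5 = 25 / 126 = 0.20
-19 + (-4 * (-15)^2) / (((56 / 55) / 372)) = -328840.43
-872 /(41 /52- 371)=2.36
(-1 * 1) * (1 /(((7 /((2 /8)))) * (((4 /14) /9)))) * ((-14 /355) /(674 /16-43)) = -18 /355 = -0.05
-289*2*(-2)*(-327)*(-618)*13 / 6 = 506158068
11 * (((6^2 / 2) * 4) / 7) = 792 / 7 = 113.14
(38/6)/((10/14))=133/15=8.87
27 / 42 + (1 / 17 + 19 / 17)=433 / 238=1.82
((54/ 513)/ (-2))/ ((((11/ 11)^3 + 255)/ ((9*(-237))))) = 2133/ 4864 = 0.44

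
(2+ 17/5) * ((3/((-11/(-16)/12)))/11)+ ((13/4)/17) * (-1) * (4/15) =791579/30855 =25.65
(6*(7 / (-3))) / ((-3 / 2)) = 28 / 3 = 9.33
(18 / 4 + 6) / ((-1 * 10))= -21 / 20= -1.05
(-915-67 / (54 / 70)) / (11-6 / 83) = -2245150 / 24489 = -91.68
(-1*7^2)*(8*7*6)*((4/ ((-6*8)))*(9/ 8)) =3087/ 2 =1543.50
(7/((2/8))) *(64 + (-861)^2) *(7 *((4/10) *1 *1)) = 58124584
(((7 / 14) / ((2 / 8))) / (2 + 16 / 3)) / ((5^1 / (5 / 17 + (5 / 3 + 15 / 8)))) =313 / 1496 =0.21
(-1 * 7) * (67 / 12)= -469 / 12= -39.08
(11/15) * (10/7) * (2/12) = 11/63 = 0.17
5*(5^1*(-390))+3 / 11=-107247 / 11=-9749.73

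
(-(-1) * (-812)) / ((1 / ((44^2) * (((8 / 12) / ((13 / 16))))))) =-50305024 / 39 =-1289872.41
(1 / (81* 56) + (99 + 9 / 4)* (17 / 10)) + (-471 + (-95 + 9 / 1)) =-218224 / 567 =-384.87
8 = 8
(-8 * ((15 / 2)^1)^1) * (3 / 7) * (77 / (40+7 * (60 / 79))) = -7821 / 179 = -43.69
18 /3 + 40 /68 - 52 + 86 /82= -30921 /697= -44.36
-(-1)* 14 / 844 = 7 / 422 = 0.02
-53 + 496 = 443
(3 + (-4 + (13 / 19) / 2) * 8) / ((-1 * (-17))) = -1.54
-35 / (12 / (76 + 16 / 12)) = -2030 / 9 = -225.56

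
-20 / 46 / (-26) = 5 / 299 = 0.02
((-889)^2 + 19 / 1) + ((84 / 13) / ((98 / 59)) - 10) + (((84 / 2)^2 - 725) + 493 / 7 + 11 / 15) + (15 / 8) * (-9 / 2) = 17284953821 / 21840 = 791435.61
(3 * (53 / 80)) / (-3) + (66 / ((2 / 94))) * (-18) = -4466933 / 80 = -55836.66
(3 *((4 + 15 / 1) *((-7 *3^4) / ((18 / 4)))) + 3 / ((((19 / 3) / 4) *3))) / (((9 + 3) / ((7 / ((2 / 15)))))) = -2387805 / 76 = -31418.49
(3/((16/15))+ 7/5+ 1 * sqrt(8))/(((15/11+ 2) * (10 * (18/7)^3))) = 3773 * sqrt(2)/1078920+ 1271501/172627200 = 0.01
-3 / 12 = -1 / 4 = -0.25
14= 14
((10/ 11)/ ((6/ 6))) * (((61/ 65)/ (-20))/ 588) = -61/ 840840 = -0.00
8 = 8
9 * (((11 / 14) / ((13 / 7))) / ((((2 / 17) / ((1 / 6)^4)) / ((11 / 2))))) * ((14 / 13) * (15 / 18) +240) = 19325515 / 584064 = 33.09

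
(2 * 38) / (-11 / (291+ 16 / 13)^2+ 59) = 274215619 / 212877450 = 1.29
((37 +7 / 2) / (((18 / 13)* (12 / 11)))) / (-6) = -4.47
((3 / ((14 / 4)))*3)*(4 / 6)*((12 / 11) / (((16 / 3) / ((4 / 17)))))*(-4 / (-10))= 216 / 6545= 0.03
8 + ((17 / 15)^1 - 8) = 17 / 15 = 1.13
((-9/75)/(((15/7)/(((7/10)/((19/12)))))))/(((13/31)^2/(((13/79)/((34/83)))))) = -11725161/207325625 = -0.06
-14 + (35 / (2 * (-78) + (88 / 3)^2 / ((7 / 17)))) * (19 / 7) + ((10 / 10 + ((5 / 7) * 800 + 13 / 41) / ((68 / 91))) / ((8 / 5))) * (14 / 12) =443985316691 / 815121984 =544.69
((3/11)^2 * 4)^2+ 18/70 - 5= -2385046/512435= -4.65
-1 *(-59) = 59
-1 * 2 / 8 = -1 / 4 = -0.25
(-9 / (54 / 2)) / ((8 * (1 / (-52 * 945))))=4095 / 2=2047.50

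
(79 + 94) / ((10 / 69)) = 11937 / 10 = 1193.70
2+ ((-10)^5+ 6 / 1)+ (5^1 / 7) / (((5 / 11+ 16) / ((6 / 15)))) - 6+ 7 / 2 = -99994.48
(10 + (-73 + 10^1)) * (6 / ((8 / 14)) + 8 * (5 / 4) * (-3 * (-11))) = -36093 / 2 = -18046.50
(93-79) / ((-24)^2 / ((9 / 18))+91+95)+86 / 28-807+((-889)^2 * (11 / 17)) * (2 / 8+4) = 40696746679 / 18732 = 2172578.83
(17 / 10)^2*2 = 289 / 50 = 5.78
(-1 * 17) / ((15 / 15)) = -17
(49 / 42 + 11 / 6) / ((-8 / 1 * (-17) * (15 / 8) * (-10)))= -1 / 850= -0.00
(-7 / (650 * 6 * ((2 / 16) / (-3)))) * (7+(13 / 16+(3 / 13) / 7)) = 11423 / 33800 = 0.34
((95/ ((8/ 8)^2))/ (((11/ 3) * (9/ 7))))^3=294079625/ 35937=8183.20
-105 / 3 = -35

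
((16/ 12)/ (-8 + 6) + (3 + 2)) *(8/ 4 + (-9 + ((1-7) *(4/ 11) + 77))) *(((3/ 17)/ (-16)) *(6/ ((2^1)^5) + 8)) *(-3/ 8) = 1905657/ 191488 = 9.95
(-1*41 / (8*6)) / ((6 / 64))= -82 / 9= -9.11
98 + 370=468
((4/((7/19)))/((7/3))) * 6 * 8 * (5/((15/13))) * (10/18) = 79040/147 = 537.69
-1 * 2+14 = 12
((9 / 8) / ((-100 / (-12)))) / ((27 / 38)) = 19 / 100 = 0.19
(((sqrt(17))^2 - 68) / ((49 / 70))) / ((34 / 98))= -210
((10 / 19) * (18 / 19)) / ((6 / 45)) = 1350 / 361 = 3.74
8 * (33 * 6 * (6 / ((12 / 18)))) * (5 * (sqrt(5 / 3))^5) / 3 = 22000 * sqrt(15) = 85205.63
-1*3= -3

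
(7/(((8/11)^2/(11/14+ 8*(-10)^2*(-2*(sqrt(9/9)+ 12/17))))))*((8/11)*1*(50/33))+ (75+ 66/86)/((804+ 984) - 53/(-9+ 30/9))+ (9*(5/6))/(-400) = -3160150034771/79415840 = -39792.44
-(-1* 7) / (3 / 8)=56 / 3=18.67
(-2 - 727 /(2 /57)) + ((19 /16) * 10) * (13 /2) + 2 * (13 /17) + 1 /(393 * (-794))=-876032483713 /42437712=-20642.78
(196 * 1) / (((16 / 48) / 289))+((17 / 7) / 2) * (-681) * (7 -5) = 1177947 / 7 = 168278.14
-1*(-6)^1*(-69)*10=-4140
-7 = -7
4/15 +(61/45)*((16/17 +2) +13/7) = 36259/5355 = 6.77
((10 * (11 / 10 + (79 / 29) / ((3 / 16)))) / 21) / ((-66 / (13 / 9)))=-0.16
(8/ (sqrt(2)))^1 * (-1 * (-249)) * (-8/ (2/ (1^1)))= -3984 * sqrt(2)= -5634.23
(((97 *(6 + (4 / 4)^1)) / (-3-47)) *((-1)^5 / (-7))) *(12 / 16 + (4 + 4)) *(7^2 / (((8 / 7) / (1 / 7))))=-33271 / 320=-103.97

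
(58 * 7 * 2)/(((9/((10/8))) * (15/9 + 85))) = 203/156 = 1.30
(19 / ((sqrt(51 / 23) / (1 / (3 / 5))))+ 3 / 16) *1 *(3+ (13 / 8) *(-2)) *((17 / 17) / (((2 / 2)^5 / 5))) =-26.82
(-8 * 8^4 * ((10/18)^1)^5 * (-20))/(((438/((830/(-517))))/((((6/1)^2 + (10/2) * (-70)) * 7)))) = 1868124160000000/6685704927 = 279420.67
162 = 162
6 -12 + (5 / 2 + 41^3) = 68917.50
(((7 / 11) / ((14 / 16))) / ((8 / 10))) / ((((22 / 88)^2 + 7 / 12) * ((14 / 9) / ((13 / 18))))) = 1560 / 2387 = 0.65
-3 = -3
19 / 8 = 2.38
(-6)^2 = 36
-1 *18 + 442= 424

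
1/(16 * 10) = 1/160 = 0.01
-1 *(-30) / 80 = 3 / 8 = 0.38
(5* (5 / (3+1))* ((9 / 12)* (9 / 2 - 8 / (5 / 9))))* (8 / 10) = -297 / 8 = -37.12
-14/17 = -0.82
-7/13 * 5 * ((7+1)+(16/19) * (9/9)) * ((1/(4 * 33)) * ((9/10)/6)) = -147/5434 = -0.03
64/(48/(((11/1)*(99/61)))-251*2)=-11616/90625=-0.13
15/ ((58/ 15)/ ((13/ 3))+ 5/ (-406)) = 131950/ 7741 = 17.05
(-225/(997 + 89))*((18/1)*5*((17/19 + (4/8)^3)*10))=-2615625/13756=-190.14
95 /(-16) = -5.94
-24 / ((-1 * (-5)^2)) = 24 / 25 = 0.96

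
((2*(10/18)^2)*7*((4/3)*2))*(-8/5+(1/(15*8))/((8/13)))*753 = -13379555/972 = -13764.97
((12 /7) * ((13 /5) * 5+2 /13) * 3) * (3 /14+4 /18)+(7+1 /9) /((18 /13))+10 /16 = 14566801 /412776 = 35.29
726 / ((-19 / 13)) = -9438 / 19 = -496.74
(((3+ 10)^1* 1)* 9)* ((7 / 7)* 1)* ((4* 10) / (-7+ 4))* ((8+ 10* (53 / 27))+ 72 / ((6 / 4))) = -1061840 / 9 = -117982.22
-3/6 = -1/2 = -0.50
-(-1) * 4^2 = 16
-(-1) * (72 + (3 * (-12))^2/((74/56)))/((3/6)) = 77904/37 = 2105.51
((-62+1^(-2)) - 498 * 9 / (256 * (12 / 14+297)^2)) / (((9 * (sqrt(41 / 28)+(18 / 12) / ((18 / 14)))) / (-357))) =-21991449739231 / 803753600+1346415290157 * sqrt(287) / 803753600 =1018.06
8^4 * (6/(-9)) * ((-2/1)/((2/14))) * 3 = 114688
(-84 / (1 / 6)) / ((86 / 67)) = -16884 / 43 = -392.65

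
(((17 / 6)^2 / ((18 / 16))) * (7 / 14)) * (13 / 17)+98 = 8159 / 81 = 100.73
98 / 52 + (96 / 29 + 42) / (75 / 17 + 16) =1073875 / 261638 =4.10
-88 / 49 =-1.80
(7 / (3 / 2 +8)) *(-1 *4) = -56 / 19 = -2.95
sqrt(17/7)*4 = 4*sqrt(119)/7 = 6.23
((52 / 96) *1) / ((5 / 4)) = 13 / 30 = 0.43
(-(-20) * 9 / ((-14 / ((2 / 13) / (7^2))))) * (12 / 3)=-720 / 4459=-0.16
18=18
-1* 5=-5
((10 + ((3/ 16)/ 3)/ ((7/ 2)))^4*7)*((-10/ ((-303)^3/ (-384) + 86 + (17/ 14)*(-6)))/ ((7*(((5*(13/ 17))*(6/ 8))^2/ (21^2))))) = -1683838233297/ 22609040545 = -74.48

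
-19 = -19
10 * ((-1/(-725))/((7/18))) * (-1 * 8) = -0.28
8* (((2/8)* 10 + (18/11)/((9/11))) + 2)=52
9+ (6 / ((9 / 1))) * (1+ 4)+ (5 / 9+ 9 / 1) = 197 / 9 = 21.89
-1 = -1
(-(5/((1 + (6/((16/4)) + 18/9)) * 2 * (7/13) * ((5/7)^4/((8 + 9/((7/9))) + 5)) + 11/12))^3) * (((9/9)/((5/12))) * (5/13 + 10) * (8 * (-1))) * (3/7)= 185209100359817625/15727956556912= 11775.79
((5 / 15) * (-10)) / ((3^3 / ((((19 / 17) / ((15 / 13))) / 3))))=-494 / 12393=-0.04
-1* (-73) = 73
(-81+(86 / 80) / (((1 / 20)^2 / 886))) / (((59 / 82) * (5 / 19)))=593440642 / 295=2011663.19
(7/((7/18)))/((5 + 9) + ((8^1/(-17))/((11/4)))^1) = 561/431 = 1.30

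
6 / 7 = 0.86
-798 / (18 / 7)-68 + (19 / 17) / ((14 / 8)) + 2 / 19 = -2561189 / 6783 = -377.59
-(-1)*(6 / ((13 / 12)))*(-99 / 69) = -2376 / 299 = -7.95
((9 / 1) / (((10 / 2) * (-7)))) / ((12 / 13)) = -39 / 140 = -0.28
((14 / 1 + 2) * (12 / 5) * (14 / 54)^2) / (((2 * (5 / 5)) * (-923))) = -1568 / 1121445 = -0.00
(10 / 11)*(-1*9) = -90 / 11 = -8.18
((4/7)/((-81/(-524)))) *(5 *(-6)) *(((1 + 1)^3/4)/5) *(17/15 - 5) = 486272/2835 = 171.52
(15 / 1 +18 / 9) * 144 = 2448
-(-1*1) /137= 1 /137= 0.01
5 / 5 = 1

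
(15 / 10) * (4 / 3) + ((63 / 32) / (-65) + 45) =97697 / 2080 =46.97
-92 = -92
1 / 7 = 0.14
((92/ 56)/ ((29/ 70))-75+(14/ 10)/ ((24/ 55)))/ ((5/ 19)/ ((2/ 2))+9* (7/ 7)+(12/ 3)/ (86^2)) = -1658429117/ 226508328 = -7.32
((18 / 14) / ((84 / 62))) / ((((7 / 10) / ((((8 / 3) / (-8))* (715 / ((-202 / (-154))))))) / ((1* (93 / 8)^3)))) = -980571509775 / 2533888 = -386982.97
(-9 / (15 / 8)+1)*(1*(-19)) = 361 / 5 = 72.20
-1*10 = -10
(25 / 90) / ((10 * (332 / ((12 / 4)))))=1 / 3984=0.00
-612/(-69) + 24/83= 17484/1909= 9.16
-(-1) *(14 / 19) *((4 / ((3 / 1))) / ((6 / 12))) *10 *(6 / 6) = 1120 / 57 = 19.65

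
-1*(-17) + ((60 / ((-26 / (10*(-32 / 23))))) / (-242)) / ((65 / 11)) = 725909 / 42757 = 16.98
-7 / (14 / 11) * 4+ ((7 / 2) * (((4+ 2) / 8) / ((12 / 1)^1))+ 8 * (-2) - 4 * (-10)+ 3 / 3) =103 / 32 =3.22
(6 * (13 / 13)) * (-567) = -3402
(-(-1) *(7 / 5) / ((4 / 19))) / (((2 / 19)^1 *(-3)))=-2527 / 120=-21.06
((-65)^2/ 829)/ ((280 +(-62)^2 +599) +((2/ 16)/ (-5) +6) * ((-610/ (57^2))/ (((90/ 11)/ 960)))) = 41181075/ 37099514941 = 0.00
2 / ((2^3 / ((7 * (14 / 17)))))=49 / 34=1.44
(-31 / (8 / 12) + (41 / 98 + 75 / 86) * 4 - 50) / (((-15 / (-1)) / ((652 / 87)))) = -125477074 / 2749635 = -45.63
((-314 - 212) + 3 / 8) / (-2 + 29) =-4205 / 216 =-19.47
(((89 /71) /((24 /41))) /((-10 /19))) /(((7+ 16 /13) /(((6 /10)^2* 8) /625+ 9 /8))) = -42421628301 /75970000000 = -0.56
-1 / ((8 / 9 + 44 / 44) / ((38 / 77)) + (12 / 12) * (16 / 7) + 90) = -2394 / 230095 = -0.01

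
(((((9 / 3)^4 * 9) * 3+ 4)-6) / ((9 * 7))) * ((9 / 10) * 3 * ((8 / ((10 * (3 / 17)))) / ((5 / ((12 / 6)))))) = 29716 / 175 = 169.81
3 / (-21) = -1 / 7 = -0.14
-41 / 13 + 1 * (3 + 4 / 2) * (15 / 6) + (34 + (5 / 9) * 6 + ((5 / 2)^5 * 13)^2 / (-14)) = -115075.43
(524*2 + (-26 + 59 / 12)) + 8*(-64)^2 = 405539 / 12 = 33794.92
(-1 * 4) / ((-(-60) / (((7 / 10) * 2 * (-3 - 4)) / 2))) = 0.33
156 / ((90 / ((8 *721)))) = 149968 / 15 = 9997.87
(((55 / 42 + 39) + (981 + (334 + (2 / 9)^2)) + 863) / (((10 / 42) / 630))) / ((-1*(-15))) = 17609333 / 45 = 391318.51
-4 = -4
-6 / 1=-6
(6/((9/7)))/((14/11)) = 11/3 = 3.67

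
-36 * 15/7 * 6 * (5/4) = -4050/7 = -578.57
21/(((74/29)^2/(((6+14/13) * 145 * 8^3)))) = 30156510720/17797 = 1694471.58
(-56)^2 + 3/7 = 3136.43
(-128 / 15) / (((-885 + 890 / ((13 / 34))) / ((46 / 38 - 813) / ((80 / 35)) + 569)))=-6760832 / 5345175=-1.26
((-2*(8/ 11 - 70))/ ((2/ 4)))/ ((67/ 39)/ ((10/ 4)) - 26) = -10.95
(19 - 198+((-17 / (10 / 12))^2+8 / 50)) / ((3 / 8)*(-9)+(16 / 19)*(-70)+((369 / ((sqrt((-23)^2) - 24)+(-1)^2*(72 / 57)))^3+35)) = 4509080 / 52382169915187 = 0.00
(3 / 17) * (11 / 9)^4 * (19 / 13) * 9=278179 / 53703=5.18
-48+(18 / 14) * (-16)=-480 / 7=-68.57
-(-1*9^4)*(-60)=-393660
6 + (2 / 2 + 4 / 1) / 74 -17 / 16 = 2963 / 592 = 5.01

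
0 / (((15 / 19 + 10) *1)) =0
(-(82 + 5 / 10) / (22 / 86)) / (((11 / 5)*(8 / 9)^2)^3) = -42847430625 / 697827328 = -61.40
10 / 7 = 1.43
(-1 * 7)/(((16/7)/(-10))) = 30.62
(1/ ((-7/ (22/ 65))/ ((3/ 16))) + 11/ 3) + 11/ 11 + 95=1088261/ 10920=99.66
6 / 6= 1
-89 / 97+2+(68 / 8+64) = 14275 / 194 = 73.58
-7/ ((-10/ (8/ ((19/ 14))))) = 392/ 95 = 4.13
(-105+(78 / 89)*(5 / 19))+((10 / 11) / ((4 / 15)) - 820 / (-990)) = -33659921 / 334818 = -100.53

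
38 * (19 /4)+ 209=389.50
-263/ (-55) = 263/ 55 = 4.78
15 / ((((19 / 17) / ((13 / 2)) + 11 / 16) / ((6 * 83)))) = 8804640 / 1013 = 8691.65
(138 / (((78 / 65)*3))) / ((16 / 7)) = 805 / 48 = 16.77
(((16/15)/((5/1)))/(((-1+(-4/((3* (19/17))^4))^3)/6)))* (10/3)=-25093254269940046250688/5881417908633111863525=-4.27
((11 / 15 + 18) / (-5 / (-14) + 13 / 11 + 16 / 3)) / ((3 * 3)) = 43274 / 142875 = 0.30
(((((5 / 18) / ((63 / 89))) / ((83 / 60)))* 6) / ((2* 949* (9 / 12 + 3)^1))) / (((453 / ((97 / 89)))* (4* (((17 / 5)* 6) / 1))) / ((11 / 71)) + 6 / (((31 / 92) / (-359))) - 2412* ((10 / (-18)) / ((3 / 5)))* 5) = 147192650 / 137684166775116507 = 0.00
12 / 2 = 6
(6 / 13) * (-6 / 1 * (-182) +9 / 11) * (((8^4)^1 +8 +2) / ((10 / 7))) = 1036522746 / 715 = 1449682.16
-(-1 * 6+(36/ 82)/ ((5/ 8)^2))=4998/ 1025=4.88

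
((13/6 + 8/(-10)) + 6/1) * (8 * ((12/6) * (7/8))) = 1547/15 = 103.13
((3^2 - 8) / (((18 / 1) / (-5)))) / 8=-5 / 144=-0.03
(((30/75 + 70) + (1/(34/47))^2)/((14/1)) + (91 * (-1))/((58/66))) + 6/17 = -230053767/2346680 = -98.03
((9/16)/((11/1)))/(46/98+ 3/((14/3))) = 441/9592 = 0.05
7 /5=1.40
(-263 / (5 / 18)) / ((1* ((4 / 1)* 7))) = -2367 / 70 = -33.81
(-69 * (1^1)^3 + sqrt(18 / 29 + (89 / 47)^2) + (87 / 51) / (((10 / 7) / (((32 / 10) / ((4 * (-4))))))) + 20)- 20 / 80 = -84131 / 1700 + sqrt(7814659) / 1363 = -47.44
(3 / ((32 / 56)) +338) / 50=1373 / 200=6.86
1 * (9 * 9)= 81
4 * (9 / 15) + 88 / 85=292 / 85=3.44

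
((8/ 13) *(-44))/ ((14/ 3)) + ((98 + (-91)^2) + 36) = 765237/ 91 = 8409.20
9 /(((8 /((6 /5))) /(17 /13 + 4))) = 1863 /260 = 7.17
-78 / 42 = -13 / 7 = -1.86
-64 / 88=-8 / 11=-0.73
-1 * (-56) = 56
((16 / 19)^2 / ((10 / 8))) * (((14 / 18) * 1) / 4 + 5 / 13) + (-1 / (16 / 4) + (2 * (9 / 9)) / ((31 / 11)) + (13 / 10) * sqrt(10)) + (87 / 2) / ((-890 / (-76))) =13 * sqrt(10) / 10 + 2098875481 / 466127532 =8.61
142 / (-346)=-71 / 173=-0.41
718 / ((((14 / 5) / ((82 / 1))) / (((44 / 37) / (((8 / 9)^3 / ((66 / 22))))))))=1770474915 / 16576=106809.54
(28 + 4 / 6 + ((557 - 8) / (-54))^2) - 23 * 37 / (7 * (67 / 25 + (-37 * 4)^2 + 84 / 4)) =123230609 / 933408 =132.02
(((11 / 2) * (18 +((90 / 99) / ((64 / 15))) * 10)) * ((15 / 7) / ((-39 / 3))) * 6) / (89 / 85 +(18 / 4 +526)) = -4517325 / 21928088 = -0.21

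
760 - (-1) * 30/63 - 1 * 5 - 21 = 15424/21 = 734.48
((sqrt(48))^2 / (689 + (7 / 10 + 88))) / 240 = 2 / 7777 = 0.00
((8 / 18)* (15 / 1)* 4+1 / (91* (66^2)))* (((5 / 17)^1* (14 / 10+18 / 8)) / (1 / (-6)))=-771650953 / 4492488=-171.76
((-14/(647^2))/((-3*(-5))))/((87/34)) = -476/546284745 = -0.00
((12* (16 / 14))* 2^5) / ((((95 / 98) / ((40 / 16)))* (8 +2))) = 10752 / 95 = 113.18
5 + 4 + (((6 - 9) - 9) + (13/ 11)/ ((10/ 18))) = -48/ 55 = -0.87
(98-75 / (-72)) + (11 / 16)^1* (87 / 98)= 468763 / 4704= 99.65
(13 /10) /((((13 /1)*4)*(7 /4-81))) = -1 /3170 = -0.00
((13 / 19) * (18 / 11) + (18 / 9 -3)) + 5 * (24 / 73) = 26905 / 15257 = 1.76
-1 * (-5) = 5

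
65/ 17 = 3.82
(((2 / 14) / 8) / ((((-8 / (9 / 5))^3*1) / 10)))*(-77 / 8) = 8019 / 409600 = 0.02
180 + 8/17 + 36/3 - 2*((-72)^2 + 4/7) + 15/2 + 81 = -2400985/238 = -10088.17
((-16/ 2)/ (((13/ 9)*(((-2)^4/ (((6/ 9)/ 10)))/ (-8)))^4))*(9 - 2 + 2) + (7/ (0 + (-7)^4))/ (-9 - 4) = -0.00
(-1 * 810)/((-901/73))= 59130/901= 65.63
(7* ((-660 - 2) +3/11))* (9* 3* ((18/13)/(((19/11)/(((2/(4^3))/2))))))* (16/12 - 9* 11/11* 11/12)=342557019/31616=10834.93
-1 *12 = -12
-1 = -1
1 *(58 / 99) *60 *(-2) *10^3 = -2320000 / 33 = -70303.03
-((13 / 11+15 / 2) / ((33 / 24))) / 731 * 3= -0.03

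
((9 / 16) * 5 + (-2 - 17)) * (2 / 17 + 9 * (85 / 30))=-414.69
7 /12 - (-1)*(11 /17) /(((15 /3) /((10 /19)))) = 2525 /3876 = 0.65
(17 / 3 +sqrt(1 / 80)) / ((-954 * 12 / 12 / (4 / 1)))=-34 / 1431- sqrt(5) / 4770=-0.02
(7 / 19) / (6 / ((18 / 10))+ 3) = 0.06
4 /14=2 /7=0.29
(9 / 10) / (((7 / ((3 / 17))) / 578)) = 459 / 35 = 13.11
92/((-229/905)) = -83260/229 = -363.58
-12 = -12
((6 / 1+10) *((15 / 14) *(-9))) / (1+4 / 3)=-3240 / 49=-66.12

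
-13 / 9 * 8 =-104 / 9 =-11.56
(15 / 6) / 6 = 0.42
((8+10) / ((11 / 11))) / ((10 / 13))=117 / 5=23.40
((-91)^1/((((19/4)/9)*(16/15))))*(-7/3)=28665/76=377.17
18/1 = 18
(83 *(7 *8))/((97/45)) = 209160/97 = 2156.29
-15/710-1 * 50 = -50.02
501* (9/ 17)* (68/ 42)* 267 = 802602/ 7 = 114657.43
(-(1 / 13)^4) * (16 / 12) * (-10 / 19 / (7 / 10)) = 400 / 11395839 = 0.00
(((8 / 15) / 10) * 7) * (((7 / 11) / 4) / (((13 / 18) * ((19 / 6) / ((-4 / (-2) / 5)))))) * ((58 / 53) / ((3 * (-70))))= -4872 / 90000625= -0.00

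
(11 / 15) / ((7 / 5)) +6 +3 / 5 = 748 / 105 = 7.12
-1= -1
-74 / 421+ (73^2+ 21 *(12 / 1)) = 2349527 / 421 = 5580.82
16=16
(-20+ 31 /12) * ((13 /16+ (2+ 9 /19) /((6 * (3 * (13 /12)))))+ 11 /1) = -1557083 /7488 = -207.94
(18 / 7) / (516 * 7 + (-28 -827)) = 6 / 6433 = 0.00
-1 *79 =-79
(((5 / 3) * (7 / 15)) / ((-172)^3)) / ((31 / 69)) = -161 / 473225664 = -0.00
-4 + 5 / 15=-11 / 3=-3.67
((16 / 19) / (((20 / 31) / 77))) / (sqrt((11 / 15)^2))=2604 / 19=137.05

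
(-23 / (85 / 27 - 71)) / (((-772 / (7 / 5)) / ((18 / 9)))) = -4347 / 3535760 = -0.00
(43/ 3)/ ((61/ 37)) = 1591/ 183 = 8.69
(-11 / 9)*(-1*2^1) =22 / 9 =2.44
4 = 4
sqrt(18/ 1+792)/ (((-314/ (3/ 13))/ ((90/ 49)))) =-1215 * sqrt(10)/ 100009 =-0.04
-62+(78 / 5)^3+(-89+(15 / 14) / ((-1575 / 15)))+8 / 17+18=3663.88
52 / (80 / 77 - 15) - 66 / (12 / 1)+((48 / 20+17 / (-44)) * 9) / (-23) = -10.01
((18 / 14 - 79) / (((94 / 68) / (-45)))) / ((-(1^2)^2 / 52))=-43280640 / 329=-131552.10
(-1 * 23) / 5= -23 / 5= -4.60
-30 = -30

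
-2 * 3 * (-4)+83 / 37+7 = 1230 / 37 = 33.24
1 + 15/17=1.88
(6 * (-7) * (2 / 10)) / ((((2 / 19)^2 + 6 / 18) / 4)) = -181944 / 1865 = -97.56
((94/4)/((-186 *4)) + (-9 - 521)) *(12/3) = -788687/372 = -2120.13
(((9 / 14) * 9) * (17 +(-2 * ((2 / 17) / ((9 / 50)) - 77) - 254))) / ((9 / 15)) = -193485 / 238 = -812.96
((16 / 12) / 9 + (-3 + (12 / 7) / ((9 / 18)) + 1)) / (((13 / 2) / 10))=5960 / 2457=2.43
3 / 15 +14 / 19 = 89 / 95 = 0.94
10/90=1/9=0.11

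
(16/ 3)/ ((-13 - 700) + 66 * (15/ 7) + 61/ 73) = -0.01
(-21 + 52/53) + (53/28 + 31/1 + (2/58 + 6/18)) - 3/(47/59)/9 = 25937719/2022692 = 12.82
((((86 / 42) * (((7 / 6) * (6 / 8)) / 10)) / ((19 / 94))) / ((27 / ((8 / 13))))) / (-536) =-2021 / 53618760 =-0.00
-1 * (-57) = 57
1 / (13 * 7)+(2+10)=1093 / 91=12.01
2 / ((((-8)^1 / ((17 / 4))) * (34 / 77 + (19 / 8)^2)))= -5236 / 29973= -0.17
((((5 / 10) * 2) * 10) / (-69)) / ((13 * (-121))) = 10 / 108537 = 0.00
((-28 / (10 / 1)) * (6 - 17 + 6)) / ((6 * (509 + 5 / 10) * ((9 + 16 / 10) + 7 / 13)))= 455 / 1106634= 0.00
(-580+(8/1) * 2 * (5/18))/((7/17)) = -12580/9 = -1397.78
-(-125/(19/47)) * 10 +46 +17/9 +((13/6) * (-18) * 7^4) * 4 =-63512137/171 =-371416.01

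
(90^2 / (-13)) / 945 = -0.66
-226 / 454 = -113 / 227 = -0.50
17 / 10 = 1.70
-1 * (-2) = 2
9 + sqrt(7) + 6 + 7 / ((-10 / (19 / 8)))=sqrt(7) + 1067 / 80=15.98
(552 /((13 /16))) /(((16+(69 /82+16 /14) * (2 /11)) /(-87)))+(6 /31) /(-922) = -3851882493133 /1066208637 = -3612.69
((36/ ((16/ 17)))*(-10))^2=146306.25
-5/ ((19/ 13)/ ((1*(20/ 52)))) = -25/ 19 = -1.32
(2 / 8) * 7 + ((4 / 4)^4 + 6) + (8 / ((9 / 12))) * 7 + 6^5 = 94313 / 12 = 7859.42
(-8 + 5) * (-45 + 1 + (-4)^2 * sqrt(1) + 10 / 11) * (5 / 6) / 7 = 745 / 77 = 9.68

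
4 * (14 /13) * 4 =224 /13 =17.23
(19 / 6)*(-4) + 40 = 82 / 3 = 27.33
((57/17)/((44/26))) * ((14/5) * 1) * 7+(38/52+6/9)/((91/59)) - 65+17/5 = -145082141/6636630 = -21.86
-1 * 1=-1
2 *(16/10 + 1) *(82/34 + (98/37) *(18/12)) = 104416/3145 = 33.20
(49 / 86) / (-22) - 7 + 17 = 18871 / 1892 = 9.97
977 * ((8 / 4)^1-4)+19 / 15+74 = -28181 / 15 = -1878.73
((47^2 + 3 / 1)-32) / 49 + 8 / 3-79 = -31.84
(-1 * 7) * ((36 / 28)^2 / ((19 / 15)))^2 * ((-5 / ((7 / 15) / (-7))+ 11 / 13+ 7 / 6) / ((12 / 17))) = -1300.71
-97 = -97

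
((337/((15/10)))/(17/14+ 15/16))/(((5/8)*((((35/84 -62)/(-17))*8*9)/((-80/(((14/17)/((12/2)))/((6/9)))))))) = -398921728/1602891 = -248.88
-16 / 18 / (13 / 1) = -8 / 117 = -0.07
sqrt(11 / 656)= sqrt(451) / 164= 0.13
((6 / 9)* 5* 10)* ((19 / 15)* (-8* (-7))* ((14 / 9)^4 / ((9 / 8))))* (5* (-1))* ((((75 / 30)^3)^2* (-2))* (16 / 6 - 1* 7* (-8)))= 2810130400000000 / 1594323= 1762585373.23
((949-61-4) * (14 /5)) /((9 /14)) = 3850.31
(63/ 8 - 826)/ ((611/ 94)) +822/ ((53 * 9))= -1026407/ 8268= -124.14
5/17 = 0.29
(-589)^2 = 346921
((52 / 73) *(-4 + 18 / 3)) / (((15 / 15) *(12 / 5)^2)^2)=8125 / 189216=0.04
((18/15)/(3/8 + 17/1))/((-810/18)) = -16/10425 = -0.00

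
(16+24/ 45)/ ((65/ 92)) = 23.40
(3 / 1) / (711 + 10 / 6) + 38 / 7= 81307 / 14966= 5.43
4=4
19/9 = 2.11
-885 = -885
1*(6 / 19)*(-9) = -54 / 19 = -2.84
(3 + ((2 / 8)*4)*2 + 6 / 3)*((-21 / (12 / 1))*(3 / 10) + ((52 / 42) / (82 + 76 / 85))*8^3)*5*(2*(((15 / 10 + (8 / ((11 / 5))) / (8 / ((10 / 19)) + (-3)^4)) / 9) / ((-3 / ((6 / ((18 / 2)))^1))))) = -26383235897 / 1393712892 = -18.93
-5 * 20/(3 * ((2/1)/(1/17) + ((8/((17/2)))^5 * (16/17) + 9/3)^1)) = -2413756900/2729601807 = -0.88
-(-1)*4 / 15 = 4 / 15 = 0.27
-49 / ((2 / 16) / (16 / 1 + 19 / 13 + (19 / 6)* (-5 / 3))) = -558796 / 117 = -4776.03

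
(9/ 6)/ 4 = 3/ 8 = 0.38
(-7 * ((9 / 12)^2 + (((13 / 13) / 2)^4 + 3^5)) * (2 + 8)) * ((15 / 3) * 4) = -341075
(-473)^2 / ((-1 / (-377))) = 84345833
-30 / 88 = -15 / 44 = -0.34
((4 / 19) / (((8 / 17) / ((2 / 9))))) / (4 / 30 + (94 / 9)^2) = 45 / 49438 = 0.00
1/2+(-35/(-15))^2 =107/18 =5.94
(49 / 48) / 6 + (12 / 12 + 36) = 10705 / 288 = 37.17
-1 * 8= -8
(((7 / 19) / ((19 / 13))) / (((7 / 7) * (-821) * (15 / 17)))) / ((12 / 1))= -1547 / 53348580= -0.00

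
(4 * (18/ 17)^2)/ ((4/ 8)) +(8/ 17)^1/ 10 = 13028/ 1445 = 9.02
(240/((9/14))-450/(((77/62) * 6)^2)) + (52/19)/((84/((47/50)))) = 6172031017/16897650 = 365.26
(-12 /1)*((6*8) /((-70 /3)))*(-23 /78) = -3312 /455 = -7.28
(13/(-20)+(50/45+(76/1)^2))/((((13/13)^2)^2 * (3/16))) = 4159052/135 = 30807.79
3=3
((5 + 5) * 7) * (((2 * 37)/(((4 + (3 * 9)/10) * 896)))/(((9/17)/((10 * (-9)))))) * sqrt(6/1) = -78625 * sqrt(6)/536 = -359.31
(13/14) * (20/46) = 65/161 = 0.40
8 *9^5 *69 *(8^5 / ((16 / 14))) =934565216256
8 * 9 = 72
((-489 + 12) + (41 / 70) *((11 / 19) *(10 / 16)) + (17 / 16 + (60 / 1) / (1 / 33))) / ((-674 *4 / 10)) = -2000685 / 358568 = -5.58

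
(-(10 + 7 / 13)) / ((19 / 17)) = -2329 / 247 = -9.43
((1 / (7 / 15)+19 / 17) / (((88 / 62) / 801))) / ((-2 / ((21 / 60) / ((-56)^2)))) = -2408607 / 23457280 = -0.10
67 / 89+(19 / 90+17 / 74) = 176881 / 148185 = 1.19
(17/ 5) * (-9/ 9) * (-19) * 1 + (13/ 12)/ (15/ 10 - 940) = 3637561/ 56310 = 64.60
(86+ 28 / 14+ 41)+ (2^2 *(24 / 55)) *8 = 7863 / 55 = 142.96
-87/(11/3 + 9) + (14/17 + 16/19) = -3361/646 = -5.20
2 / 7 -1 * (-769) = 5385 / 7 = 769.29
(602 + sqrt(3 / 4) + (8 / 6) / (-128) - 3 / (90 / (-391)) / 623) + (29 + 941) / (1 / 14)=sqrt(3) / 2 + 1413662807 / 99680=14182.88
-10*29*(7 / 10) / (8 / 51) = -10353 / 8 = -1294.12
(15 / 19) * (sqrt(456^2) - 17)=6585 / 19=346.58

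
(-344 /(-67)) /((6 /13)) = 2236 /201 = 11.12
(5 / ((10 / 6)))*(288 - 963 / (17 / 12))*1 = -1175.29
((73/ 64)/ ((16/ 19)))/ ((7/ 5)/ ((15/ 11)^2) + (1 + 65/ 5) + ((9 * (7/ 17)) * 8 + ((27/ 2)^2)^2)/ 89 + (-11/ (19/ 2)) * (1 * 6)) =44856100125/ 12628715310016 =0.00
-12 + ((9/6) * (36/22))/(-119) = -12.02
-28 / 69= -0.41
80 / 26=40 / 13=3.08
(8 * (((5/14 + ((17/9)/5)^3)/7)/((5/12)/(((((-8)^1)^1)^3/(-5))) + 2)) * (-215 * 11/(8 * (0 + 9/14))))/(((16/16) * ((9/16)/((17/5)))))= -138174683119616/212062181625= -651.58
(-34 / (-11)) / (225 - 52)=34 / 1903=0.02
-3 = -3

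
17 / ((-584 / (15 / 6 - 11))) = 289 / 1168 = 0.25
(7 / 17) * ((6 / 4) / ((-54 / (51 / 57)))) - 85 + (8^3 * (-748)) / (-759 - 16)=409.15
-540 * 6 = -3240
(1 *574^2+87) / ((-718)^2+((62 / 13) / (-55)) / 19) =4477113355 / 7003393478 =0.64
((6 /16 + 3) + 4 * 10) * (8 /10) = 347 /10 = 34.70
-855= -855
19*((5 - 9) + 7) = 57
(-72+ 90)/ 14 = 9/ 7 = 1.29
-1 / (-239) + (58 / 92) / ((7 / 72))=249677 / 38479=6.49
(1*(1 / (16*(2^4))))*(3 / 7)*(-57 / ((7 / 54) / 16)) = -4617 / 392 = -11.78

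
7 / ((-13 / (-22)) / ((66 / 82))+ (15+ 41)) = 5082 / 41189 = 0.12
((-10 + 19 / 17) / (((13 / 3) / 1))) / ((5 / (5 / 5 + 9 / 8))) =-453 / 520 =-0.87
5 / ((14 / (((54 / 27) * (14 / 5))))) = 2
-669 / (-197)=669 / 197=3.40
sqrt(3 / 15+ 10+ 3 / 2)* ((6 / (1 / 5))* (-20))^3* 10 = -648000000* sqrt(130) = -7388336754.64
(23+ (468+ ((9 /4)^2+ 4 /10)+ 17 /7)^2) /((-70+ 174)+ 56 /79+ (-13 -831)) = -5611285454279 /18315494400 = -306.37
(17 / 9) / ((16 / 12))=17 / 12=1.42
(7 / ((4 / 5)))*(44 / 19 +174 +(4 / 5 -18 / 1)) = 26453 / 19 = 1392.26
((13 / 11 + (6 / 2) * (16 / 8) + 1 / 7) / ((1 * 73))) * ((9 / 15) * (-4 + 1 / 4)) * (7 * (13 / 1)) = -16497 / 803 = -20.54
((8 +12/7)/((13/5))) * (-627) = -213180/91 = -2342.64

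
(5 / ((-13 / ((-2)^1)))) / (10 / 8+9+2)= 40 / 637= 0.06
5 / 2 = 2.50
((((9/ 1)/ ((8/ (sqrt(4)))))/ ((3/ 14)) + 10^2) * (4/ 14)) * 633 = 139893/ 7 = 19984.71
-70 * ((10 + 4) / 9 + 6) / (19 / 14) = -66640 / 171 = -389.71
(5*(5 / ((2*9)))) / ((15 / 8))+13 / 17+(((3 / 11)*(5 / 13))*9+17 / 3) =532721 / 65637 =8.12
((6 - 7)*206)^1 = -206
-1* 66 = -66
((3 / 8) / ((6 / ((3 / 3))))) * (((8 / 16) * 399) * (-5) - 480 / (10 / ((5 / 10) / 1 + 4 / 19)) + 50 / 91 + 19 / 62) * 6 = -165741405 / 428792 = -386.53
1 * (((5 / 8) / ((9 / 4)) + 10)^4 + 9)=1172295409 / 104976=11167.27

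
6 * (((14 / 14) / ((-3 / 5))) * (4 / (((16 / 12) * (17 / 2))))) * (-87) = 5220 / 17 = 307.06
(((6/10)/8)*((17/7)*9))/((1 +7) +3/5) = 459/2408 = 0.19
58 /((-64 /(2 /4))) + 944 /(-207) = -66419 /13248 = -5.01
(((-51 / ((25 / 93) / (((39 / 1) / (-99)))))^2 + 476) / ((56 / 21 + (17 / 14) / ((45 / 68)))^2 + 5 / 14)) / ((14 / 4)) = 1039704064812 / 12379277075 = 83.99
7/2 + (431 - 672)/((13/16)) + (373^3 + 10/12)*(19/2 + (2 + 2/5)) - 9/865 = 83332414130723/134940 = 617551609.09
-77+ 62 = -15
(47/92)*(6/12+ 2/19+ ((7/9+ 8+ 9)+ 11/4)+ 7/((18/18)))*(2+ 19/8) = 31654735/503424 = 62.88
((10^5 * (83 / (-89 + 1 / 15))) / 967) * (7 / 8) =-84.45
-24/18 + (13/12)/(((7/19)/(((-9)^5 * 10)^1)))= -72925571/42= -1736323.12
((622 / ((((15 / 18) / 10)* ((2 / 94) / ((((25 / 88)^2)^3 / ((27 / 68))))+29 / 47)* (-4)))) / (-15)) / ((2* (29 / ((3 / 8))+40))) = 36399755859375 / 1145791297698784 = 0.03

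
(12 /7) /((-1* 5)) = -12 /35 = -0.34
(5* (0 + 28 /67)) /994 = 10 /4757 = 0.00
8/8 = 1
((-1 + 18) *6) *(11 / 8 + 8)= 3825 / 4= 956.25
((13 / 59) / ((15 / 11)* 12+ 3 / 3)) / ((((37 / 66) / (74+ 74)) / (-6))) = -226512 / 11269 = -20.10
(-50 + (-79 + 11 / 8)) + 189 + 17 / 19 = 9465 / 152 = 62.27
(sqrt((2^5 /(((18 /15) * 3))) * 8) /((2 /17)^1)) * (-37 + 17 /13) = -31552 * sqrt(10) /39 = -2558.36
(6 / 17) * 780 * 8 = 37440 / 17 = 2202.35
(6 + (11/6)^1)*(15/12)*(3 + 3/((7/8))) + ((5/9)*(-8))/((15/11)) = 90247/1512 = 59.69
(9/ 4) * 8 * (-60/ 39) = -27.69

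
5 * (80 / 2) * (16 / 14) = 1600 / 7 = 228.57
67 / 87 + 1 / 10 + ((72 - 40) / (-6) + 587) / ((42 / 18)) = 1523449 / 6090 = 250.16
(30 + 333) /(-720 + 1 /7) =-2541 /5039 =-0.50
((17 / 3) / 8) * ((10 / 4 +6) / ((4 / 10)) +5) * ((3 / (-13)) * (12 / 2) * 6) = -16065 / 104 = -154.47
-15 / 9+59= 172 / 3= 57.33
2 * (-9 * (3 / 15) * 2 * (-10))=72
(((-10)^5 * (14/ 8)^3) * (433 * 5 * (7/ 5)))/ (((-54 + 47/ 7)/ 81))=1842099721875/ 662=2782627978.66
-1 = -1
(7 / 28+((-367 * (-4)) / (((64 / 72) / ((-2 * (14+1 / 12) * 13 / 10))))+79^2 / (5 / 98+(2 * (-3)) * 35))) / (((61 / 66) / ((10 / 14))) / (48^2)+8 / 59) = -11168305581140928 / 25133403595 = -444361.05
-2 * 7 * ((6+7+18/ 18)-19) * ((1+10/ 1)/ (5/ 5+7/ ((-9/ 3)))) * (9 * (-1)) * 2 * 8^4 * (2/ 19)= 4481886.32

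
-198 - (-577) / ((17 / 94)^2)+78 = 5063692 / 289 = 17521.43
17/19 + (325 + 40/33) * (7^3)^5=971042493436192066/627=1548712110743528.02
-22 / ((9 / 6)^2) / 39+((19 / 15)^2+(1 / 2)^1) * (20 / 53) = 50546 / 93015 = 0.54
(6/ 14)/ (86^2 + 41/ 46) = 46/ 793933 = 0.00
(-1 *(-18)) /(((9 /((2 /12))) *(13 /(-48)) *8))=-2 /13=-0.15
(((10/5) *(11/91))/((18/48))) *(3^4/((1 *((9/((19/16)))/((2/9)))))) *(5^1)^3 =52250/273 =191.39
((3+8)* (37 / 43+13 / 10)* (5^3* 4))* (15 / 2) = 3832125 / 43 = 89119.19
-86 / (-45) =86 / 45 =1.91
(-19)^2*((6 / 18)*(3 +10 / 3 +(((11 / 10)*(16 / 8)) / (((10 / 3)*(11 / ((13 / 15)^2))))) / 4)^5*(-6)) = -11597875915663044710078323 / 1562500000000000000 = -7422640.59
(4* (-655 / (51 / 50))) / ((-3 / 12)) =10274.51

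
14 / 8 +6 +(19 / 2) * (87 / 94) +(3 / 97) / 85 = 12821257 / 775030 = 16.54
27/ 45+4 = 23/ 5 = 4.60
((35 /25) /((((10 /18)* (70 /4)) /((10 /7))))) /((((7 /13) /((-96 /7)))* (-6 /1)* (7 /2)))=14976 /60025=0.25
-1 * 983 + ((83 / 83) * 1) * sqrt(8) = -983 + 2 * sqrt(2) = -980.17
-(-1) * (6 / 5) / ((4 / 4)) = 6 / 5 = 1.20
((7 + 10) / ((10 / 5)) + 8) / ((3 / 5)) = 55 / 2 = 27.50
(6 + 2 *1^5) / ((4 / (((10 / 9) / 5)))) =4 / 9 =0.44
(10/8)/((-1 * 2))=-5/8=-0.62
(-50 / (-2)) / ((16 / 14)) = 175 / 8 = 21.88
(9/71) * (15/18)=15/142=0.11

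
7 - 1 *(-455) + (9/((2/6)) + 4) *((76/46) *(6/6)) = 11804/23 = 513.22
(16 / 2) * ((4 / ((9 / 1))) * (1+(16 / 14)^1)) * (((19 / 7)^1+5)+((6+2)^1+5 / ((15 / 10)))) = 145.12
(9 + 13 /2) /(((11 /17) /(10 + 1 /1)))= 527 /2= 263.50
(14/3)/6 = 7/9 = 0.78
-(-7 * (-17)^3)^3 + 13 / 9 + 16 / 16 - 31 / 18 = -732161549492465 / 18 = -40675641638470.28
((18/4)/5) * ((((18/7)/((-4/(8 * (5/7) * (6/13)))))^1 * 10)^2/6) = 17496000/405769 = 43.12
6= 6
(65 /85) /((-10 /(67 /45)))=-871 /7650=-0.11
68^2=4624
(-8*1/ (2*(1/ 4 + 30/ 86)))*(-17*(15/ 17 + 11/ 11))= 22016/ 103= 213.75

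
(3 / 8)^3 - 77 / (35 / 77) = -433529 / 2560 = -169.35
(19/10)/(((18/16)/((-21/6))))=-266/45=-5.91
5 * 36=180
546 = 546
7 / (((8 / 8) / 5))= 35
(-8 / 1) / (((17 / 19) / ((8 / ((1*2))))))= -608 / 17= -35.76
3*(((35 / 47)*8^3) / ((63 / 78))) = 66560 / 47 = 1416.17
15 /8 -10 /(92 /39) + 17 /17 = -251 /184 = -1.36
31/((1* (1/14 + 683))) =434/9563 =0.05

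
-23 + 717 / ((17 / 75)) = 53384 / 17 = 3140.24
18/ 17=1.06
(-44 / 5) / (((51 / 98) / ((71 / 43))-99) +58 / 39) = 11939928 / 131878735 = 0.09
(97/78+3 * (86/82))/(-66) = -14039/211068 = -0.07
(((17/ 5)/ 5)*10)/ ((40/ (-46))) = -391/ 50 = -7.82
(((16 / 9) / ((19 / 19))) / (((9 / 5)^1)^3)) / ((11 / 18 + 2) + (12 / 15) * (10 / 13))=10400 / 110079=0.09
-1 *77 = -77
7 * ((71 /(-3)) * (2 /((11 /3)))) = -994 /11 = -90.36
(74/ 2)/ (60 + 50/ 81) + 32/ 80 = 4961/ 4910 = 1.01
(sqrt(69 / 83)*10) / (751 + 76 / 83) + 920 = 10*sqrt(5727) / 62409 + 920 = 920.01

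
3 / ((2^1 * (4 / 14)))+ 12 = 69 / 4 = 17.25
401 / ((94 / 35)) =14035 / 94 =149.31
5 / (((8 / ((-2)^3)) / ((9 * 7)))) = -315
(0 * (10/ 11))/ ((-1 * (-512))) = 0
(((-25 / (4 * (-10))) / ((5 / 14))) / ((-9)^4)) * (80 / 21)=20 / 19683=0.00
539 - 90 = 449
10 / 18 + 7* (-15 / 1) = -940 / 9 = -104.44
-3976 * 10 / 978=-19880 / 489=-40.65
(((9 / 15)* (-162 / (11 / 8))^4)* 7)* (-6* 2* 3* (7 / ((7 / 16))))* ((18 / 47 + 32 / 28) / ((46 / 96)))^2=-2830438046299023986393088 / 598811556035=-4726759224622.56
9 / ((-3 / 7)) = -21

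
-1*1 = -1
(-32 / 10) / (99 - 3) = -1 / 30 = -0.03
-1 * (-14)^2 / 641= -196 / 641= -0.31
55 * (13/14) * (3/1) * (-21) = -6435/2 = -3217.50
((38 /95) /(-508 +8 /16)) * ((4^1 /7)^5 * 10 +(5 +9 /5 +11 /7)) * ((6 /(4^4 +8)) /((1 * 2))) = -0.00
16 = 16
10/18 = 5/9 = 0.56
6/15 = 2/5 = 0.40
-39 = -39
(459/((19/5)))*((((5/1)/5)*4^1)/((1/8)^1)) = 73440/19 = 3865.26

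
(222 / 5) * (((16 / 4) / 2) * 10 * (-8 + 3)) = -4440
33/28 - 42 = -1143/28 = -40.82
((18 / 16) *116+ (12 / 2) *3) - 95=107 / 2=53.50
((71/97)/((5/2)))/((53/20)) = 568/5141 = 0.11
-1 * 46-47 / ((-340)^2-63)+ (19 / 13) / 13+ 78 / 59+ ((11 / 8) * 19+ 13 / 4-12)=-250595992191 / 9216155416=-27.19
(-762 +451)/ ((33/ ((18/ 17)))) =-1866/ 187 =-9.98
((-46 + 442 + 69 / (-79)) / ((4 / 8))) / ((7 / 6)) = 374580 / 553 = 677.36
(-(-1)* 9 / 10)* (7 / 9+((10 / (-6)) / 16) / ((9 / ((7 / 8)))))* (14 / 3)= 18571 / 5760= 3.22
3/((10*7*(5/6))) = 9/175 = 0.05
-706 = -706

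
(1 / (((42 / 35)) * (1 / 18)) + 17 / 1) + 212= 244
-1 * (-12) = 12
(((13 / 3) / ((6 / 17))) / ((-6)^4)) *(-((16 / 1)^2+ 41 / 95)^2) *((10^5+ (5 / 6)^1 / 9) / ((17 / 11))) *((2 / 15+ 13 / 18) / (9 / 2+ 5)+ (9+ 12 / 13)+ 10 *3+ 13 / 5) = -667867052280153110099 / 388816407360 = -1717692565.53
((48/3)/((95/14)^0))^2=256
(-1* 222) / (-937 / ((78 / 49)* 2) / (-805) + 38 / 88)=-10952370 / 39341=-278.40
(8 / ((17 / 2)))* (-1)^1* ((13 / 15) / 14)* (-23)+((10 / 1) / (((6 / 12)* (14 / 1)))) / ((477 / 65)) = 435578 / 283815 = 1.53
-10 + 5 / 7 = -65 / 7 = -9.29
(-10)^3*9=-9000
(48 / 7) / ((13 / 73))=3504 / 91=38.51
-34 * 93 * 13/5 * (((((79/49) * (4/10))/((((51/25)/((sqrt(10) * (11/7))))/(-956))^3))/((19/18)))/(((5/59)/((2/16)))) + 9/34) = -10881/5 + 2730523347731710960000 * sqrt(10)/92287237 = 93563024136255.48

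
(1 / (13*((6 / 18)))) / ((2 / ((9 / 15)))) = 9 / 130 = 0.07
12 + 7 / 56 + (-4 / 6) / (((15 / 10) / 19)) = 265 / 72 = 3.68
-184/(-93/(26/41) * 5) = 4784/19065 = 0.25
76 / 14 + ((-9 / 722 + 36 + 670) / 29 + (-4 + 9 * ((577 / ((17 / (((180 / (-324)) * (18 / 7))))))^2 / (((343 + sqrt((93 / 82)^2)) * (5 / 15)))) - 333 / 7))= 1360961926160019 / 8367018664942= 162.66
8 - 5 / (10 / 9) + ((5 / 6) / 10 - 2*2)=-0.42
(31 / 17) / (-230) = -31 / 3910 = -0.01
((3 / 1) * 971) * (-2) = -5826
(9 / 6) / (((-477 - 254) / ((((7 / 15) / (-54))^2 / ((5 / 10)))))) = -49 / 159869700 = -0.00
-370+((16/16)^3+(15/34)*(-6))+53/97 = -371.10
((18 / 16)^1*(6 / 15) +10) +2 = 249 / 20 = 12.45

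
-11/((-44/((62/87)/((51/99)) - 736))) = -181083/986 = -183.65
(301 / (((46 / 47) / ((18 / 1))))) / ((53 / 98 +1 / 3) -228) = -37432962 / 1535825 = -24.37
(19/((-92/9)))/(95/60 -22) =513/5635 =0.09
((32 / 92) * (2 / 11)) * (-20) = -320 / 253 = -1.26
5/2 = 2.50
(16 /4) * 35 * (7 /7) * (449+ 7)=63840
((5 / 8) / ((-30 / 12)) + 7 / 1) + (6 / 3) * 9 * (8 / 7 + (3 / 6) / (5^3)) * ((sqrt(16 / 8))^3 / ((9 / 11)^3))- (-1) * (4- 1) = 39 / 4 + 593626 * sqrt(2) / 7875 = 116.35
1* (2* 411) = 822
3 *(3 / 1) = 9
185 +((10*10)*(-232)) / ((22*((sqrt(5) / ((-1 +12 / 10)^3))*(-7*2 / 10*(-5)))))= 185 - 464*sqrt(5) / 1925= 184.46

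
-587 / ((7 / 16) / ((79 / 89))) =-741968 / 623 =-1190.96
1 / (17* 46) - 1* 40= -31279 / 782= -40.00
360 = 360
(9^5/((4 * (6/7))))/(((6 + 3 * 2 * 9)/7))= 2009.31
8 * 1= 8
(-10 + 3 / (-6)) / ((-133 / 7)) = 21 / 38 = 0.55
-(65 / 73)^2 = -4225 / 5329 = -0.79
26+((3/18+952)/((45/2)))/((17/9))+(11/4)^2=228343/4080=55.97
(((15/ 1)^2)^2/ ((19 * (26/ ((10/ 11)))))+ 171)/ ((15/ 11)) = 239244/ 1235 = 193.72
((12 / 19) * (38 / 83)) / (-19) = -24 / 1577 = -0.02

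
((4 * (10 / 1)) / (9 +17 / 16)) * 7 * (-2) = -1280 / 23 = -55.65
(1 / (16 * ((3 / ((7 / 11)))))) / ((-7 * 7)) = -0.00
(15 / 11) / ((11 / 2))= 30 / 121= 0.25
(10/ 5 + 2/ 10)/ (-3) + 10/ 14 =-2/ 105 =-0.02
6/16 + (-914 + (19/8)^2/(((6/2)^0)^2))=-58111/64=-907.98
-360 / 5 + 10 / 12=-427 / 6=-71.17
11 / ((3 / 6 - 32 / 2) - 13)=-22 / 57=-0.39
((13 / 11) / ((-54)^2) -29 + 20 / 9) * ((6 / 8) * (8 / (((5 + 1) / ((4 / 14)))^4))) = -858911 / 1039695426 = -0.00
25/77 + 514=39603/77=514.32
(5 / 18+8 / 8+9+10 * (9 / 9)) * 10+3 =1852 / 9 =205.78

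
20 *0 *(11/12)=0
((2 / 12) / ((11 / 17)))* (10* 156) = 4420 / 11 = 401.82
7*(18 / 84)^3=27 / 392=0.07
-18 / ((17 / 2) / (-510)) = 1080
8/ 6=1.33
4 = 4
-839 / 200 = -4.20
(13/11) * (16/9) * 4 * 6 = 1664/33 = 50.42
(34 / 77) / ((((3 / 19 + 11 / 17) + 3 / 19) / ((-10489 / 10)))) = -57595099 / 119735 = -481.02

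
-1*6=-6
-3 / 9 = -1 / 3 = -0.33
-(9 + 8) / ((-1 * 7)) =17 / 7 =2.43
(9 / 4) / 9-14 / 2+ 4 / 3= -65 / 12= -5.42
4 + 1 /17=69 /17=4.06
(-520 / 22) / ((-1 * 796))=0.03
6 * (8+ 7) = 90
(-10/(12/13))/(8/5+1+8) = -325/318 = -1.02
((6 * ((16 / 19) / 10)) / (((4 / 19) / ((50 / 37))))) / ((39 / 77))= 6.40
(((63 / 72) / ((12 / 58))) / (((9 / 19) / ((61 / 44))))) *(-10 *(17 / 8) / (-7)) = 2856935 / 76032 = 37.58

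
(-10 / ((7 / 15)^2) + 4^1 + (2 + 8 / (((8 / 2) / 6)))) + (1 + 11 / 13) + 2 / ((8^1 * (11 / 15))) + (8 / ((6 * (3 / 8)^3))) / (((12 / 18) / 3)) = 22209899 / 252252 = 88.05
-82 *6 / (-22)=246 / 11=22.36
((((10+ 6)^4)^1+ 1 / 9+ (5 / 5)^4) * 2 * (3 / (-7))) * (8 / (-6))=674096 / 9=74899.56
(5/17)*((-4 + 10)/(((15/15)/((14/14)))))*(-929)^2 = 25891230/17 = 1523013.53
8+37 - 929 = -884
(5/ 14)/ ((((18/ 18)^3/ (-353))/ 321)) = -566565/ 14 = -40468.93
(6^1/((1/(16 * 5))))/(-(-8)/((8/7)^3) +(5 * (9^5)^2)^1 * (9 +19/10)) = 30720/12161903991031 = 0.00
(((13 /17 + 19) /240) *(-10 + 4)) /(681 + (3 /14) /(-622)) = -121912 /168020775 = -0.00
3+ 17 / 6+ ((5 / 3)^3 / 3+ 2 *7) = 3463 / 162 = 21.38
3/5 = 0.60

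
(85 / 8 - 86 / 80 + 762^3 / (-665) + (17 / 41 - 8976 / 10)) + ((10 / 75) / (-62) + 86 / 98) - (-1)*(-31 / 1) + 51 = -666206.20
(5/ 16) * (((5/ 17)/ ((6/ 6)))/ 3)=25/ 816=0.03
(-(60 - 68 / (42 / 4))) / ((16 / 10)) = -1405 / 42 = -33.45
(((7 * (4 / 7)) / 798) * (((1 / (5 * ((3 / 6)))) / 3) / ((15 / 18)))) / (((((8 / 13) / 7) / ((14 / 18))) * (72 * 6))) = 0.00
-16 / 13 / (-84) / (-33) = -4 / 9009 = -0.00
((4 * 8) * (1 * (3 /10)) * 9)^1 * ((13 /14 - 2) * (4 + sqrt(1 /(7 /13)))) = -2592 /7 - 648 * sqrt(91) /49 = -496.44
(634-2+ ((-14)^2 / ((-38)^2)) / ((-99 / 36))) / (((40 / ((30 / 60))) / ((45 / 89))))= 5646321 / 1413676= 3.99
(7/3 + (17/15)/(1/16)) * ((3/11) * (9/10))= 2763/550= 5.02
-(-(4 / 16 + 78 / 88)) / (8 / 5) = 0.71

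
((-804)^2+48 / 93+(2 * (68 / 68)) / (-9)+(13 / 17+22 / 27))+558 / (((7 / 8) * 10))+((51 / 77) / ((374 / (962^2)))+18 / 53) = 2069949230346299 / 3193770195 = 648120.91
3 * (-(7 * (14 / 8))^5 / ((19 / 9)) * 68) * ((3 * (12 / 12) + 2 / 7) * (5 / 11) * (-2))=2130065145495 / 26752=79622650.47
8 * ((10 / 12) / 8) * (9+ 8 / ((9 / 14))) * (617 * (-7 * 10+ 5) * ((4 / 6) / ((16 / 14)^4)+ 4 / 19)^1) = -430956.51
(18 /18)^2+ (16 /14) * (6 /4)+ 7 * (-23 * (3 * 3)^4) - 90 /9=-7394298 /7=-1056328.29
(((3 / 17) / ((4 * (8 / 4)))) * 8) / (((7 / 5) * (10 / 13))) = 39 / 238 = 0.16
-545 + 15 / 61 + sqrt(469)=-33230 / 61 + sqrt(469)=-523.10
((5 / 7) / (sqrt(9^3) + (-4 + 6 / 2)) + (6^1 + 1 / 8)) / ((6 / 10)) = 7465 / 728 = 10.25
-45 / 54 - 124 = -124.83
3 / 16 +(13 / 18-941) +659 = -40477 / 144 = -281.09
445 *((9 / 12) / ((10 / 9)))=2403 / 8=300.38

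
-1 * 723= -723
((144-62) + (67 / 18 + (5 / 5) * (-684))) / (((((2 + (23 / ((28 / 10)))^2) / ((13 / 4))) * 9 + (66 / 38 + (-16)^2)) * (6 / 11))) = -2.44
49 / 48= 1.02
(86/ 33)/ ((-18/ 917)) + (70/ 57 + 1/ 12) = -2967155/ 22572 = -131.45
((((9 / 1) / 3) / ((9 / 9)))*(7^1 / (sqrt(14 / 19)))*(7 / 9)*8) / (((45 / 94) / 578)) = 1521296*sqrt(266) / 135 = 183789.53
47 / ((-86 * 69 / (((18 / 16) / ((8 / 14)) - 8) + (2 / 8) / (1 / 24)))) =47 / 189888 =0.00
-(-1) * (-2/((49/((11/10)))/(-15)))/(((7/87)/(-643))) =-1846053/343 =-5382.08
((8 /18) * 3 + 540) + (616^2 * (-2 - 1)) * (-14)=47813080 /3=15937693.33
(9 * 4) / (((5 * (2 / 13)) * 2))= 117 / 5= 23.40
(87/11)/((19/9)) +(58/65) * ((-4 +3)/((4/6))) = 2.41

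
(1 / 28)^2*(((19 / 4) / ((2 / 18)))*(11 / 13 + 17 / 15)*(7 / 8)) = 0.09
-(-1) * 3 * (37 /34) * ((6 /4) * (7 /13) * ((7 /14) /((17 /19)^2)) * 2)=841491 /255476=3.29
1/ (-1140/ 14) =-7/ 570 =-0.01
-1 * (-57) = 57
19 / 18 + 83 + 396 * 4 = 1668.06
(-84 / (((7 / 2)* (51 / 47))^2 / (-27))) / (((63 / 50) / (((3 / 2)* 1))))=2650800 / 14161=187.19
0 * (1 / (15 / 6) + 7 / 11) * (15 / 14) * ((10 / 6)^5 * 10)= 0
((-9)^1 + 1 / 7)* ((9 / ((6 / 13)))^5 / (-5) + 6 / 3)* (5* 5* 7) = 13984701245 / 16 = 874043827.81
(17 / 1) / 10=17 / 10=1.70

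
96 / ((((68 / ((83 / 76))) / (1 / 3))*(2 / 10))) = 830 / 323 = 2.57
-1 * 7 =-7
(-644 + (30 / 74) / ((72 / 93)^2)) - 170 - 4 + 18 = -5678395 / 7104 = -799.32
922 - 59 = 863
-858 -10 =-868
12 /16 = 3 /4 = 0.75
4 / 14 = 2 / 7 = 0.29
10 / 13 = 0.77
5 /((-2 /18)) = -45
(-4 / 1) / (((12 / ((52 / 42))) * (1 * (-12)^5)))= 0.00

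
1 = 1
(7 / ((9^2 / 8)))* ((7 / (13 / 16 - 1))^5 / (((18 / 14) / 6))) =-13816758796288 / 59049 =-233988023.44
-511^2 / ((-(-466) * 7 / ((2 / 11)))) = -37303 / 2563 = -14.55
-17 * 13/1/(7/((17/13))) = -289/7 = -41.29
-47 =-47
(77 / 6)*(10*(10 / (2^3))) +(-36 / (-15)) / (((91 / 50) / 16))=198215 / 1092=181.52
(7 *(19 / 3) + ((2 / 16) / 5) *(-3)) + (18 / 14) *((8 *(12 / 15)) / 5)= 192797 / 4200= 45.90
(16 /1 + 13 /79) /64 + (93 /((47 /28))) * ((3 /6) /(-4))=-6.67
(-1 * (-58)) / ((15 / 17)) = 986 / 15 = 65.73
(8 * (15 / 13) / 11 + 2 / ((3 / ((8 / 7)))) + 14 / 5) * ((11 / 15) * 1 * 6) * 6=264328 / 2275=116.19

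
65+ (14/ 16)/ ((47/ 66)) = 12451/ 188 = 66.23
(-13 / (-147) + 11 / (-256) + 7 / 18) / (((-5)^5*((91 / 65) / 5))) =-49037 / 98784000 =-0.00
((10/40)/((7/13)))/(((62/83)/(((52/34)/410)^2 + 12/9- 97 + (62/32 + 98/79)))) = -4596039598079683/79950947395200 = -57.49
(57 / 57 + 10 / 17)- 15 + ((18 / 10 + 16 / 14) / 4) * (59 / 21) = -567011 / 49980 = -11.34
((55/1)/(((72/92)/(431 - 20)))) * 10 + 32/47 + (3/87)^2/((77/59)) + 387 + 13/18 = 15845302245637/54784422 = 289230.07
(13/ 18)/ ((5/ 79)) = 1027/ 90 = 11.41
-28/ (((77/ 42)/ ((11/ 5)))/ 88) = -14784/ 5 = -2956.80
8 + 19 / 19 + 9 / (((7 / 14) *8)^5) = 9225 / 1024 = 9.01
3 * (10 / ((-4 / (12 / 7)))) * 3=-270 / 7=-38.57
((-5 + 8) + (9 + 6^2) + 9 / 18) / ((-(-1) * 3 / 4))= 194 / 3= 64.67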